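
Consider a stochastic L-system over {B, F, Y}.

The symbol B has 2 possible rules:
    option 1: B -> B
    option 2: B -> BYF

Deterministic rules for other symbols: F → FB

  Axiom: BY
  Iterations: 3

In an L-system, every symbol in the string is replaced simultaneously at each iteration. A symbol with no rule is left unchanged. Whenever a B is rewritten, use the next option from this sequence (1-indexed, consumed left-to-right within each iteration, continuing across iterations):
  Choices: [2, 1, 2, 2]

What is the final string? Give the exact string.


Answer: BYFYFBBYFY

Derivation:
Step 0: BY
Step 1: BYFY  (used choices [2])
Step 2: BYFBY  (used choices [1])
Step 3: BYFYFBBYFY  (used choices [2, 2])


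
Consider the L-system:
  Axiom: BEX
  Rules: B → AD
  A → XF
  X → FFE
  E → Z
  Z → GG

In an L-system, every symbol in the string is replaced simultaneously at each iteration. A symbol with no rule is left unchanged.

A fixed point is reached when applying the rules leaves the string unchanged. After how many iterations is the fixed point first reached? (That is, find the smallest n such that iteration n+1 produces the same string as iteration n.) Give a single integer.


Answer: 5

Derivation:
Step 0: BEX
Step 1: ADZFFE
Step 2: XFDGGFFZ
Step 3: FFEFDGGFFGG
Step 4: FFZFDGGFFGG
Step 5: FFGGFDGGFFGG
Step 6: FFGGFDGGFFGG  (unchanged — fixed point at step 5)


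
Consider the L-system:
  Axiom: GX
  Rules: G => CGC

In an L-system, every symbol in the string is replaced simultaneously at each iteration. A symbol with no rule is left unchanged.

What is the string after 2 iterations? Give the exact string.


Answer: CCGCCX

Derivation:
Step 0: GX
Step 1: CGCX
Step 2: CCGCCX


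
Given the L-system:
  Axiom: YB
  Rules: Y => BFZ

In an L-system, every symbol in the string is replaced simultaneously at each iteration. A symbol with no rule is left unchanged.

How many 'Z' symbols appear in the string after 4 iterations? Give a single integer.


Step 0: YB  (0 'Z')
Step 1: BFZB  (1 'Z')
Step 2: BFZB  (1 'Z')
Step 3: BFZB  (1 'Z')
Step 4: BFZB  (1 'Z')

Answer: 1


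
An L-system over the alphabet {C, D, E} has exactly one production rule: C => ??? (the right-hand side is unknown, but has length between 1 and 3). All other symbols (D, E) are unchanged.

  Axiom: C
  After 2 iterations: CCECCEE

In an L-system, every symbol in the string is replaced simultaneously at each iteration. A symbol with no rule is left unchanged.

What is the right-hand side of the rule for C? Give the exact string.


Trying C => CCE:
  Step 0: C
  Step 1: CCE
  Step 2: CCECCEE
Matches the given result.

Answer: CCE


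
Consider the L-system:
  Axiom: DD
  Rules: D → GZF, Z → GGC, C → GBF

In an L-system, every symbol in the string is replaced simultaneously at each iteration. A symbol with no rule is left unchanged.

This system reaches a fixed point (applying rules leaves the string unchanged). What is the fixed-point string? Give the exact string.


Step 0: DD
Step 1: GZFGZF
Step 2: GGGCFGGGCF
Step 3: GGGGBFFGGGGBFF
Step 4: GGGGBFFGGGGBFF  (unchanged — fixed point at step 3)

Answer: GGGGBFFGGGGBFF


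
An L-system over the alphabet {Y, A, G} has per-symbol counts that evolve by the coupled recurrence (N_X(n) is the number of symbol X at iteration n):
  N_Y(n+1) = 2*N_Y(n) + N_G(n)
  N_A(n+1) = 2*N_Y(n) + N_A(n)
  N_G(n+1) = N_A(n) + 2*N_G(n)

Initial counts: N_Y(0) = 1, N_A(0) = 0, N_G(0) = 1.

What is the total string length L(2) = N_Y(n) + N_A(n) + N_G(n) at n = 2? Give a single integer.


Answer: 22

Derivation:
Step 0: N_Y=1, N_A=0, N_G=1, L=2
Step 1: N_Y=3, N_A=2, N_G=2, L=7
Step 2: N_Y=8, N_A=8, N_G=6, L=22


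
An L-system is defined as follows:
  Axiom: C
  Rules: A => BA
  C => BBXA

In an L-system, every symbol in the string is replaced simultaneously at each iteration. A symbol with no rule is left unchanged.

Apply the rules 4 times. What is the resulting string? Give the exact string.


Answer: BBXBBBA

Derivation:
Step 0: C
Step 1: BBXA
Step 2: BBXBA
Step 3: BBXBBA
Step 4: BBXBBBA


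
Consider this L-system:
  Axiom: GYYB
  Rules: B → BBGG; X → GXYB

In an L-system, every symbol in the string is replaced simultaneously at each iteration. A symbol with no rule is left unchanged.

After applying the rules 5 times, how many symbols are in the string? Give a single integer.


Answer: 97

Derivation:
Step 0: length = 4
Step 1: length = 7
Step 2: length = 13
Step 3: length = 25
Step 4: length = 49
Step 5: length = 97


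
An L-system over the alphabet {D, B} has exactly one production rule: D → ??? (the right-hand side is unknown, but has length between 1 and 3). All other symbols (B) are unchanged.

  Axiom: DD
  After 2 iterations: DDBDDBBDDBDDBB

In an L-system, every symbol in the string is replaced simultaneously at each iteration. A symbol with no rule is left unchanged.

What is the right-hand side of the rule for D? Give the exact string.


Trying D → DDB:
  Step 0: DD
  Step 1: DDBDDB
  Step 2: DDBDDBBDDBDDBB
Matches the given result.

Answer: DDB


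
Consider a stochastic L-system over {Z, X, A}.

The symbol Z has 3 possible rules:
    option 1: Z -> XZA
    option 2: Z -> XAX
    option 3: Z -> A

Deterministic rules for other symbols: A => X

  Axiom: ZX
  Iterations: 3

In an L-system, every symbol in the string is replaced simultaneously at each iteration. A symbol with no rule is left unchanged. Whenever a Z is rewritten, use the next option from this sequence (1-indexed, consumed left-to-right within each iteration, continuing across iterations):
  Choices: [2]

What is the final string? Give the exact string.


Answer: XXXX

Derivation:
Step 0: ZX
Step 1: XAXX  (used choices [2])
Step 2: XXXX  (used choices [])
Step 3: XXXX  (used choices [])


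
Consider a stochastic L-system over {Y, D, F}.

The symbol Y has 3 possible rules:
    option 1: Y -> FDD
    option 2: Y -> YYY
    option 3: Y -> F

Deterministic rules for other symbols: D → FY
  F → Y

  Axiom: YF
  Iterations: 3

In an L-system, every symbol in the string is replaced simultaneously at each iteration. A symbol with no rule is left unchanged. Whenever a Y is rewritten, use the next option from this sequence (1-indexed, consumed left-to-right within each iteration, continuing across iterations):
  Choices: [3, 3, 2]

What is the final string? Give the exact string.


Answer: YYYY

Derivation:
Step 0: YF
Step 1: FY  (used choices [3])
Step 2: YF  (used choices [3])
Step 3: YYYY  (used choices [2])


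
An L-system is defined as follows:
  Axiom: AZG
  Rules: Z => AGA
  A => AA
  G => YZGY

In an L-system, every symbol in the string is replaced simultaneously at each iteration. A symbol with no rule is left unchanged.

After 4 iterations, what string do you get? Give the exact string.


Answer: AAAAAAAAAAAAAAAAAAAAAAAAYAAYZGYAAYAGAYZGYYYAAAAAAAAYAAAAYAGAYZGYYAAAAYAAYZGYAAYAGAYZGYYYY

Derivation:
Step 0: AZG
Step 1: AAAGAYZGY
Step 2: AAAAAAYZGYAAYAGAYZGYY
Step 3: AAAAAAAAAAAAYAGAYZGYYAAAAYAAYZGYAAYAGAYZGYYY
Step 4: AAAAAAAAAAAAAAAAAAAAAAAAYAAYZGYAAYAGAYZGYYYAAAAAAAAYAAAAYAGAYZGYYAAAAYAAYZGYAAYAGAYZGYYYY


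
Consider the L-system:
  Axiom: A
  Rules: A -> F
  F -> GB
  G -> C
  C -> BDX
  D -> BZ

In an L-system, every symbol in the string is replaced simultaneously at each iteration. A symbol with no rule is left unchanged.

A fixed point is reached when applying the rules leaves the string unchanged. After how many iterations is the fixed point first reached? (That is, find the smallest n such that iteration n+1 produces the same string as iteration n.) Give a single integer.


Answer: 5

Derivation:
Step 0: A
Step 1: F
Step 2: GB
Step 3: CB
Step 4: BDXB
Step 5: BBZXB
Step 6: BBZXB  (unchanged — fixed point at step 5)


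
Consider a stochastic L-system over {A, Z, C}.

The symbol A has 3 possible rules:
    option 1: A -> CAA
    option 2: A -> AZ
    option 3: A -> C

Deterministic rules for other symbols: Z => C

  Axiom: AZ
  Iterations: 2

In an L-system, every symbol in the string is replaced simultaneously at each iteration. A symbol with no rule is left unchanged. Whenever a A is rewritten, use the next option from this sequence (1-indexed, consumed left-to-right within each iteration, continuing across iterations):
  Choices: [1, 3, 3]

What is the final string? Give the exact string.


Step 0: AZ
Step 1: CAAC  (used choices [1])
Step 2: CCCC  (used choices [3, 3])

Answer: CCCC


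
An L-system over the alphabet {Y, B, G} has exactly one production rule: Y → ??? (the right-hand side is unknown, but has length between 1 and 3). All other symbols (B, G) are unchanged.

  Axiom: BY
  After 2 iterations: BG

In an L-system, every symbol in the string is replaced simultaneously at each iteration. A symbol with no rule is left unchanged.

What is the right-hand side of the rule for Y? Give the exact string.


Answer: G

Derivation:
Trying Y → G:
  Step 0: BY
  Step 1: BG
  Step 2: BG
Matches the given result.


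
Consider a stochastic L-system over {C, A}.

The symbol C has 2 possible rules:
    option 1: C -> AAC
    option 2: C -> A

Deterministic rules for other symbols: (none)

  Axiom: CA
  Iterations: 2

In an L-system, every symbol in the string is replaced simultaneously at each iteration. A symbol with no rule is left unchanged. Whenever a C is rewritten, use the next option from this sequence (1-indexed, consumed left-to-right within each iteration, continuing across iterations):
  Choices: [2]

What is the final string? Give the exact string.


Answer: AA

Derivation:
Step 0: CA
Step 1: AA  (used choices [2])
Step 2: AA  (used choices [])


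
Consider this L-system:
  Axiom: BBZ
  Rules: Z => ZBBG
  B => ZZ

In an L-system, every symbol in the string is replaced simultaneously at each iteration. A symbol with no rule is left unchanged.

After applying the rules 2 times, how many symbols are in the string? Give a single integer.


Step 0: length = 3
Step 1: length = 8
Step 2: length = 25

Answer: 25


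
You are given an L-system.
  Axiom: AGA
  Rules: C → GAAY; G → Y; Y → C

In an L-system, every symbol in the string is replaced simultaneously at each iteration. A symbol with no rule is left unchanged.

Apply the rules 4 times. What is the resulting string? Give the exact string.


Step 0: AGA
Step 1: AYA
Step 2: ACA
Step 3: AGAAYA
Step 4: AYAACA

Answer: AYAACA


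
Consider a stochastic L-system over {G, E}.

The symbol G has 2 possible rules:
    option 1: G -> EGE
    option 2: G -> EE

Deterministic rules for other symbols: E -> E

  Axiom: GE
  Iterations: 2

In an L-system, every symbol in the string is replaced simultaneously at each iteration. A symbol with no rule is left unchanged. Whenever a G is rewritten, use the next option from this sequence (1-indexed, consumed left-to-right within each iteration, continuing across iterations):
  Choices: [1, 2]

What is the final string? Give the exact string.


Step 0: GE
Step 1: EGEE  (used choices [1])
Step 2: EEEEE  (used choices [2])

Answer: EEEEE


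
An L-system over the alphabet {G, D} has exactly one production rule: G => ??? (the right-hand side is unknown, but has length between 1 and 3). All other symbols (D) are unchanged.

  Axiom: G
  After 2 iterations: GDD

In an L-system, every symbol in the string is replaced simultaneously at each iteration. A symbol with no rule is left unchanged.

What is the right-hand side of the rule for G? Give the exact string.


Answer: GD

Derivation:
Trying G => GD:
  Step 0: G
  Step 1: GD
  Step 2: GDD
Matches the given result.


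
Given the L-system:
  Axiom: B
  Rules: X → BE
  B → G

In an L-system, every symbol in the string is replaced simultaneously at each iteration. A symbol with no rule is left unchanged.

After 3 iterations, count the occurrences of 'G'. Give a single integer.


Step 0: B  (0 'G')
Step 1: G  (1 'G')
Step 2: G  (1 'G')
Step 3: G  (1 'G')

Answer: 1


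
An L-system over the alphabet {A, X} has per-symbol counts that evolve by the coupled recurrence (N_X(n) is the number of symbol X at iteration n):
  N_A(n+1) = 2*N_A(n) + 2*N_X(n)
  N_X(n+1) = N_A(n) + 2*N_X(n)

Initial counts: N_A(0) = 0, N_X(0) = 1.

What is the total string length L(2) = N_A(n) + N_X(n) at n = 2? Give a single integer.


Answer: 14

Derivation:
Step 0: N_A=0, N_X=1, L=1
Step 1: N_A=2, N_X=2, L=4
Step 2: N_A=8, N_X=6, L=14


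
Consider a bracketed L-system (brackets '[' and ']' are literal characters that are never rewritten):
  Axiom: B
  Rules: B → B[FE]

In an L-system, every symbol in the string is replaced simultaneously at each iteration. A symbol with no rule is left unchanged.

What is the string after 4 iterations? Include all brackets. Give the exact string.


Answer: B[FE][FE][FE][FE]

Derivation:
Step 0: B
Step 1: B[FE]
Step 2: B[FE][FE]
Step 3: B[FE][FE][FE]
Step 4: B[FE][FE][FE][FE]


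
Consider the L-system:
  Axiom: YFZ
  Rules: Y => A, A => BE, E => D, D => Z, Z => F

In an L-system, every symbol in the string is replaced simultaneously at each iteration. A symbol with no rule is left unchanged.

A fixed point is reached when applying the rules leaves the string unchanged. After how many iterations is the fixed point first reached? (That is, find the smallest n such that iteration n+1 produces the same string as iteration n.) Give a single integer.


Answer: 5

Derivation:
Step 0: YFZ
Step 1: AFF
Step 2: BEFF
Step 3: BDFF
Step 4: BZFF
Step 5: BFFF
Step 6: BFFF  (unchanged — fixed point at step 5)


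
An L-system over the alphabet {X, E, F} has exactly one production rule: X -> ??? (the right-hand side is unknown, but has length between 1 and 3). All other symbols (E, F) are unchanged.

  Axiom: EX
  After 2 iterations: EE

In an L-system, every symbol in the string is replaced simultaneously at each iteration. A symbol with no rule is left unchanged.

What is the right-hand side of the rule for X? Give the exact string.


Answer: E

Derivation:
Trying X -> E:
  Step 0: EX
  Step 1: EE
  Step 2: EE
Matches the given result.


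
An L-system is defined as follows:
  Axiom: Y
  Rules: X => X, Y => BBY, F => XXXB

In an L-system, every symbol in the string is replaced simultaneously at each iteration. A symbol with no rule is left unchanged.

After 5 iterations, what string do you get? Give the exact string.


Step 0: Y
Step 1: BBY
Step 2: BBBBY
Step 3: BBBBBBY
Step 4: BBBBBBBBY
Step 5: BBBBBBBBBBY

Answer: BBBBBBBBBBY


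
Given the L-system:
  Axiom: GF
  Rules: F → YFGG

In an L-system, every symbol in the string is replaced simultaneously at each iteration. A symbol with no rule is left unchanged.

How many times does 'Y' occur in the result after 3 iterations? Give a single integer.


Step 0: GF  (0 'Y')
Step 1: GYFGG  (1 'Y')
Step 2: GYYFGGGG  (2 'Y')
Step 3: GYYYFGGGGGG  (3 'Y')

Answer: 3


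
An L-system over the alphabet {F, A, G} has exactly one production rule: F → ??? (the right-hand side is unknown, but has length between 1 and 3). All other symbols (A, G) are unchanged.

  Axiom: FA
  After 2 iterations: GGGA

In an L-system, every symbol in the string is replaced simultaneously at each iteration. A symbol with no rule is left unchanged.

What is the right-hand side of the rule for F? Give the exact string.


Trying F → GGG:
  Step 0: FA
  Step 1: GGGA
  Step 2: GGGA
Matches the given result.

Answer: GGG


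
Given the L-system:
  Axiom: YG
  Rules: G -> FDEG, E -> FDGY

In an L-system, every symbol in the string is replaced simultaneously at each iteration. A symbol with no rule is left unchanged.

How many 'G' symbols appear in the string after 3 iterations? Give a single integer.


Step 0: YG  (1 'G')
Step 1: YFDEG  (1 'G')
Step 2: YFDFDGYFDEG  (2 'G')
Step 3: YFDFDFDEGYFDFDGYFDEG  (3 'G')

Answer: 3


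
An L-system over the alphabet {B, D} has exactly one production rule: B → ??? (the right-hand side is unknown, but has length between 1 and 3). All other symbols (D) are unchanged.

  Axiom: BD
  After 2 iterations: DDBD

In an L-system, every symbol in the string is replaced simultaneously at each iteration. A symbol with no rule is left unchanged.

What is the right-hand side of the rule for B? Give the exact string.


Trying B → DB:
  Step 0: BD
  Step 1: DBD
  Step 2: DDBD
Matches the given result.

Answer: DB


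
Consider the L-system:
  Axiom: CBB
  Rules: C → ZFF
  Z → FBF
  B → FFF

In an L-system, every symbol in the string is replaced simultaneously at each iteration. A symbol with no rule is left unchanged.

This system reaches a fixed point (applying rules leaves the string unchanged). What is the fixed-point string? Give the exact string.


Step 0: CBB
Step 1: ZFFFFFFFF
Step 2: FBFFFFFFFFF
Step 3: FFFFFFFFFFFFF
Step 4: FFFFFFFFFFFFF  (unchanged — fixed point at step 3)

Answer: FFFFFFFFFFFFF


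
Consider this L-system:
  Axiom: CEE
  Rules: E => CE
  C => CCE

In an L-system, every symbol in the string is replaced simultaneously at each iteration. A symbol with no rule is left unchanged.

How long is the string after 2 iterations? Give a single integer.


Step 0: length = 3
Step 1: length = 7
Step 2: length = 18

Answer: 18


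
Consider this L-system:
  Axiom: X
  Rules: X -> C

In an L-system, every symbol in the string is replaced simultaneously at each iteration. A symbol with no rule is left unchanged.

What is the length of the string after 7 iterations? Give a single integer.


Step 0: length = 1
Step 1: length = 1
Step 2: length = 1
Step 3: length = 1
Step 4: length = 1
Step 5: length = 1
Step 6: length = 1
Step 7: length = 1

Answer: 1


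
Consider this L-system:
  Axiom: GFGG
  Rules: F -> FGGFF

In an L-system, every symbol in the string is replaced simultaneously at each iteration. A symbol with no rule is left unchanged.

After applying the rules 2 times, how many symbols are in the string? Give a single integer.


Answer: 20

Derivation:
Step 0: length = 4
Step 1: length = 8
Step 2: length = 20


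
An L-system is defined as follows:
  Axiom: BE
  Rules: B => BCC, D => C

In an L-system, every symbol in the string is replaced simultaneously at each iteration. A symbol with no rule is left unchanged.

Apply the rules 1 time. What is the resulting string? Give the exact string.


Answer: BCCE

Derivation:
Step 0: BE
Step 1: BCCE


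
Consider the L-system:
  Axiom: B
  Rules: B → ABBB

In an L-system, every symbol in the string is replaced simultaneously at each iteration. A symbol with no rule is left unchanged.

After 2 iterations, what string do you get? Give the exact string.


Answer: AABBBABBBABBB

Derivation:
Step 0: B
Step 1: ABBB
Step 2: AABBBABBBABBB


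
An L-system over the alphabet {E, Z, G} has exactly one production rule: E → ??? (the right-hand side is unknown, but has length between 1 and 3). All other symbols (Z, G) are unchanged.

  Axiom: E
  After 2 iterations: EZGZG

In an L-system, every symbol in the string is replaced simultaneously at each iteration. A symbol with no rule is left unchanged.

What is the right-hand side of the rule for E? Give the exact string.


Trying E → EZG:
  Step 0: E
  Step 1: EZG
  Step 2: EZGZG
Matches the given result.

Answer: EZG


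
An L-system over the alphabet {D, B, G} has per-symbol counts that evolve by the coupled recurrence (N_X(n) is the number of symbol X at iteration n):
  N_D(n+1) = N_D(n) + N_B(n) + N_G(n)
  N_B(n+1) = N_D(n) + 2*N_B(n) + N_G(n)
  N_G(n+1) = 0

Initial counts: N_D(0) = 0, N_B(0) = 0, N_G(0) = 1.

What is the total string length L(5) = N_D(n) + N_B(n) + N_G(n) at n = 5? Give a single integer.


Answer: 89

Derivation:
Step 0: N_D=0, N_B=0, N_G=1, L=1
Step 1: N_D=1, N_B=1, N_G=0, L=2
Step 2: N_D=2, N_B=3, N_G=0, L=5
Step 3: N_D=5, N_B=8, N_G=0, L=13
Step 4: N_D=13, N_B=21, N_G=0, L=34
Step 5: N_D=34, N_B=55, N_G=0, L=89


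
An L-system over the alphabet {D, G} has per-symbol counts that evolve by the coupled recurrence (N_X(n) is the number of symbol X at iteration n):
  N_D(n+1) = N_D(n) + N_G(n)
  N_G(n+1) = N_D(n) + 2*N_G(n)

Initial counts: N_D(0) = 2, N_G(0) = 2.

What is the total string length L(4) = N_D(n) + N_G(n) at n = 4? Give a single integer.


Step 0: N_D=2, N_G=2, L=4
Step 1: N_D=4, N_G=6, L=10
Step 2: N_D=10, N_G=16, L=26
Step 3: N_D=26, N_G=42, L=68
Step 4: N_D=68, N_G=110, L=178

Answer: 178


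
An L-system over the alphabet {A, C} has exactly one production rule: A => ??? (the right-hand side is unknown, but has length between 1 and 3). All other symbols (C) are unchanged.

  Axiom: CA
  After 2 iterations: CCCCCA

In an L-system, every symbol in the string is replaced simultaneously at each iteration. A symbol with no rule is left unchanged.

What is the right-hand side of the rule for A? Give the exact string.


Answer: CCA

Derivation:
Trying A => CCA:
  Step 0: CA
  Step 1: CCCA
  Step 2: CCCCCA
Matches the given result.


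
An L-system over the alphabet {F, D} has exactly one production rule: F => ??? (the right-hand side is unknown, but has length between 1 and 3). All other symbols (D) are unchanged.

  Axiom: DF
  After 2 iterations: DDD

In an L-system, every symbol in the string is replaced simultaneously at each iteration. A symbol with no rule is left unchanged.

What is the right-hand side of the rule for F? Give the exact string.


Answer: DD

Derivation:
Trying F => DD:
  Step 0: DF
  Step 1: DDD
  Step 2: DDD
Matches the given result.


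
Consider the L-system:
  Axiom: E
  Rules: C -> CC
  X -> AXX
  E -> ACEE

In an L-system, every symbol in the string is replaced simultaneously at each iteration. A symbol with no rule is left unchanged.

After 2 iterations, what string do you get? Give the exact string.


Step 0: E
Step 1: ACEE
Step 2: ACCACEEACEE

Answer: ACCACEEACEE


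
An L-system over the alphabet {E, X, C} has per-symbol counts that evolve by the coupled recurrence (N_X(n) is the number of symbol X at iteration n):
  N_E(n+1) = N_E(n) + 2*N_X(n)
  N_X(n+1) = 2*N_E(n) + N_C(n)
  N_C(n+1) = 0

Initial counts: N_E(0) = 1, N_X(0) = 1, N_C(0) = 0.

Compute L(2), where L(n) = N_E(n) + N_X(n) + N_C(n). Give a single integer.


Answer: 13

Derivation:
Step 0: N_E=1, N_X=1, N_C=0, L=2
Step 1: N_E=3, N_X=2, N_C=0, L=5
Step 2: N_E=7, N_X=6, N_C=0, L=13


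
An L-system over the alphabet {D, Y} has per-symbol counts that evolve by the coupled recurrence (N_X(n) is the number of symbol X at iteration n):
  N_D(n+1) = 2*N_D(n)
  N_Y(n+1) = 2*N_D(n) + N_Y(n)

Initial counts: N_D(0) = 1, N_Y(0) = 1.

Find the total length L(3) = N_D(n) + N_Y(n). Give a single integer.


Step 0: N_D=1, N_Y=1, L=2
Step 1: N_D=2, N_Y=3, L=5
Step 2: N_D=4, N_Y=7, L=11
Step 3: N_D=8, N_Y=15, L=23

Answer: 23


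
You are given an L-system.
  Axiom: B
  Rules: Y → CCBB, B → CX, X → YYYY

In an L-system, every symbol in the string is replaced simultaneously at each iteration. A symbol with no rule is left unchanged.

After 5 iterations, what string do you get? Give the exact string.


Answer: CCCCYYYYCYYYYCCCYYYYCYYYYCCCYYYYCYYYYCCCYYYYCYYYY

Derivation:
Step 0: B
Step 1: CX
Step 2: CYYYY
Step 3: CCCBBCCBBCCBBCCBB
Step 4: CCCCXCXCCCXCXCCCXCXCCCXCX
Step 5: CCCCYYYYCYYYYCCCYYYYCYYYYCCCYYYYCYYYYCCCYYYYCYYYY


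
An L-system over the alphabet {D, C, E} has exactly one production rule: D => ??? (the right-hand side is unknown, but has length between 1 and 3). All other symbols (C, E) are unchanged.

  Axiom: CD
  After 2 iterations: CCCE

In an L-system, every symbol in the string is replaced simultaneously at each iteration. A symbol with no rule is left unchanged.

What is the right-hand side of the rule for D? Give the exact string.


Answer: CCE

Derivation:
Trying D => CCE:
  Step 0: CD
  Step 1: CCCE
  Step 2: CCCE
Matches the given result.


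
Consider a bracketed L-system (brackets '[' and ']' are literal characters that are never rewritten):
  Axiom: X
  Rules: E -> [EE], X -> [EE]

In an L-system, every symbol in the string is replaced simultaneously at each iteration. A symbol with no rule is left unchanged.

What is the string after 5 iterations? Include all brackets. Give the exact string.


Step 0: X
Step 1: [EE]
Step 2: [[EE][EE]]
Step 3: [[[EE][EE]][[EE][EE]]]
Step 4: [[[[EE][EE]][[EE][EE]]][[[EE][EE]][[EE][EE]]]]
Step 5: [[[[[EE][EE]][[EE][EE]]][[[EE][EE]][[EE][EE]]]][[[[EE][EE]][[EE][EE]]][[[EE][EE]][[EE][EE]]]]]

Answer: [[[[[EE][EE]][[EE][EE]]][[[EE][EE]][[EE][EE]]]][[[[EE][EE]][[EE][EE]]][[[EE][EE]][[EE][EE]]]]]


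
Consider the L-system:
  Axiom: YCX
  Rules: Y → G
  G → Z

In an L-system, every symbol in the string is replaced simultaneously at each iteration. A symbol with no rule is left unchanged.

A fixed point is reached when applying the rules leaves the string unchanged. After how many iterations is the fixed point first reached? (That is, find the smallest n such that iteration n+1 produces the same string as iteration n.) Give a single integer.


Step 0: YCX
Step 1: GCX
Step 2: ZCX
Step 3: ZCX  (unchanged — fixed point at step 2)

Answer: 2


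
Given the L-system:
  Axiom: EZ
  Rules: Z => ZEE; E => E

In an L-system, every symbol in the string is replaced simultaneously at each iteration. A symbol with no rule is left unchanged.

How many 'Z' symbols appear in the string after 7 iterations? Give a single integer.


Step 0: EZ  (1 'Z')
Step 1: EZEE  (1 'Z')
Step 2: EZEEEE  (1 'Z')
Step 3: EZEEEEEE  (1 'Z')
Step 4: EZEEEEEEEE  (1 'Z')
Step 5: EZEEEEEEEEEE  (1 'Z')
Step 6: EZEEEEEEEEEEEE  (1 'Z')
Step 7: EZEEEEEEEEEEEEEE  (1 'Z')

Answer: 1


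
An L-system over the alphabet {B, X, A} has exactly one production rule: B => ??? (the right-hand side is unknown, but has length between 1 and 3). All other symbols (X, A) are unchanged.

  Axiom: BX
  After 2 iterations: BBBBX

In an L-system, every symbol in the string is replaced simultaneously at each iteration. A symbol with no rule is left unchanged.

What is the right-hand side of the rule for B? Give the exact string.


Trying B => BB:
  Step 0: BX
  Step 1: BBX
  Step 2: BBBBX
Matches the given result.

Answer: BB


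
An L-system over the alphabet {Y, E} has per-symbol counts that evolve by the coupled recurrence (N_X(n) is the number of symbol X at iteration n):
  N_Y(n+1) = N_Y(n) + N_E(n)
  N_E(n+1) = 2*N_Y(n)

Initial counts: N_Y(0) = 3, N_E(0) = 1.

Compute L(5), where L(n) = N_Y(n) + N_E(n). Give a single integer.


Step 0: N_Y=3, N_E=1, L=4
Step 1: N_Y=4, N_E=6, L=10
Step 2: N_Y=10, N_E=8, L=18
Step 3: N_Y=18, N_E=20, L=38
Step 4: N_Y=38, N_E=36, L=74
Step 5: N_Y=74, N_E=76, L=150

Answer: 150


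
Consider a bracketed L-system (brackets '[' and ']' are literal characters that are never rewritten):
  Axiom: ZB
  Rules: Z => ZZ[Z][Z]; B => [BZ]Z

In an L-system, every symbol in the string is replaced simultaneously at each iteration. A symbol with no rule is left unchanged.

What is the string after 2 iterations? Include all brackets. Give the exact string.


Answer: ZZ[Z][Z]ZZ[Z][Z][ZZ[Z][Z]][ZZ[Z][Z]][[BZ]ZZZ[Z][Z]]ZZ[Z][Z]

Derivation:
Step 0: ZB
Step 1: ZZ[Z][Z][BZ]Z
Step 2: ZZ[Z][Z]ZZ[Z][Z][ZZ[Z][Z]][ZZ[Z][Z]][[BZ]ZZZ[Z][Z]]ZZ[Z][Z]


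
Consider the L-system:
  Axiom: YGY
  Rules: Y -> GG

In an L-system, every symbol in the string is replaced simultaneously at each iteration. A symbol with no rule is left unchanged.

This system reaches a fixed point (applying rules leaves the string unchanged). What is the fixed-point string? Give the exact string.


Answer: GGGGG

Derivation:
Step 0: YGY
Step 1: GGGGG
Step 2: GGGGG  (unchanged — fixed point at step 1)


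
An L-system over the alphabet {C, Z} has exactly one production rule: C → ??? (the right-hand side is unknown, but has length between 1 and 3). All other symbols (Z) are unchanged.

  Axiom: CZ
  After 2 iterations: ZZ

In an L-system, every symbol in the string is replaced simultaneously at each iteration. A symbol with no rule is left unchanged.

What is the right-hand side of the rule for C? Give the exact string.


Answer: Z

Derivation:
Trying C → Z:
  Step 0: CZ
  Step 1: ZZ
  Step 2: ZZ
Matches the given result.


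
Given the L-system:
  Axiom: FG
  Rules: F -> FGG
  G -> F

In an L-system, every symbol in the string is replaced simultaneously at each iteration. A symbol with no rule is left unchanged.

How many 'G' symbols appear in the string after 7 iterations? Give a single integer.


Answer: 128

Derivation:
Step 0: FG  (1 'G')
Step 1: FGGF  (2 'G')
Step 2: FGGFFFGG  (4 'G')
Step 3: FGGFFFGGFGGFGGFF  (8 'G')
Step 4: FGGFFFGGFGGFGGFFFGGFFFGGFFFGGFGG  (16 'G')
Step 5: FGGFFFGGFGGFGGFFFGGFFFGGFFFGGFGGFGGFFFGGFGGFGGFFFGGFGGFGGFFFGGFF  (32 'G')
Step 6: FGGFFFGGFGGFGGFFFGGFFFGGFFFGGFGGFGGFFFGGFGGFGGFFFGGFGGFGGFFFGGFFFGGFFFGGFGGFGGFFFGGFFFGGFFFGGFGGFGGFFFGGFFFGGFFFGGFGGFGGFFFGGFGG  (64 'G')
Step 7: FGGFFFGGFGGFGGFFFGGFFFGGFFFGGFGGFGGFFFGGFGGFGGFFFGGFGGFGGFFFGGFFFGGFFFGGFGGFGGFFFGGFFFGGFFFGGFGGFGGFFFGGFFFGGFFFGGFGGFGGFFFGGFGGFGGFFFGGFGGFGGFFFGGFFFGGFFFGGFGGFGGFFFGGFGGFGGFFFGGFGGFGGFFFGGFFFGGFFFGGFGGFGGFFFGGFGGFGGFFFGGFGGFGGFFFGGFFFGGFFFGGFGGFGGFFFGGFF  (128 'G')


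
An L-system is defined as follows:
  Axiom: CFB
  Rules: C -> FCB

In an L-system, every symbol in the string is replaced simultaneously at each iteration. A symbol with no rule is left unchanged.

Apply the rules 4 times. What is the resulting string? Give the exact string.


Answer: FFFFCBBBBFB

Derivation:
Step 0: CFB
Step 1: FCBFB
Step 2: FFCBBFB
Step 3: FFFCBBBFB
Step 4: FFFFCBBBBFB


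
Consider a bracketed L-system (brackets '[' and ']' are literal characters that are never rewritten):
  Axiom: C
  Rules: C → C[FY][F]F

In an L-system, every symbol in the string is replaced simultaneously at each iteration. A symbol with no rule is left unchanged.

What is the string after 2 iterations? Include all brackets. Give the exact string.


Step 0: C
Step 1: C[FY][F]F
Step 2: C[FY][F]F[FY][F]F

Answer: C[FY][F]F[FY][F]F


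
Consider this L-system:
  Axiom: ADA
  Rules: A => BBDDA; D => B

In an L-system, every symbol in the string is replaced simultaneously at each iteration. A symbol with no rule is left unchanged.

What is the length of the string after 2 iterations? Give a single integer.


Answer: 19

Derivation:
Step 0: length = 3
Step 1: length = 11
Step 2: length = 19


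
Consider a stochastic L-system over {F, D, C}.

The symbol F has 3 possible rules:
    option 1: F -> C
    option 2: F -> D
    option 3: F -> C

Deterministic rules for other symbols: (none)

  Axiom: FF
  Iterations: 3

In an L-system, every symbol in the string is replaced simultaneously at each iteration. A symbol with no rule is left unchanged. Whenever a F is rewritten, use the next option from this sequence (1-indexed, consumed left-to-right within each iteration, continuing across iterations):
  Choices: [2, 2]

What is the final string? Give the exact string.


Step 0: FF
Step 1: DD  (used choices [2, 2])
Step 2: DD  (used choices [])
Step 3: DD  (used choices [])

Answer: DD


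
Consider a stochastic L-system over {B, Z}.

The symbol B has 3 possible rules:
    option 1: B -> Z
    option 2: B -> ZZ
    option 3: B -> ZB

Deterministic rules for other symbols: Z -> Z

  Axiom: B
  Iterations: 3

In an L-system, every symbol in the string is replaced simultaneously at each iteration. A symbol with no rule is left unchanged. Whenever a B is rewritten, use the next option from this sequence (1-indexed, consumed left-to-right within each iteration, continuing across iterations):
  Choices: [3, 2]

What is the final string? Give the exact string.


Answer: ZZZ

Derivation:
Step 0: B
Step 1: ZB  (used choices [3])
Step 2: ZZZ  (used choices [2])
Step 3: ZZZ  (used choices [])


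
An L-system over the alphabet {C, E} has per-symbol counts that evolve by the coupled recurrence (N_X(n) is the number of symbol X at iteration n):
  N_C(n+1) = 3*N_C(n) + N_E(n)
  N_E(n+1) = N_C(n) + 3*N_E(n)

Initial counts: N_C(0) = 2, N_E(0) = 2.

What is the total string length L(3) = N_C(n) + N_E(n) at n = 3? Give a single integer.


Step 0: N_C=2, N_E=2, L=4
Step 1: N_C=8, N_E=8, L=16
Step 2: N_C=32, N_E=32, L=64
Step 3: N_C=128, N_E=128, L=256

Answer: 256


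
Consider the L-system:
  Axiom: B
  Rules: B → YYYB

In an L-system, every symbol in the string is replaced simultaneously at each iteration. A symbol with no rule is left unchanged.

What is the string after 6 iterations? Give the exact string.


Step 0: B
Step 1: YYYB
Step 2: YYYYYYB
Step 3: YYYYYYYYYB
Step 4: YYYYYYYYYYYYB
Step 5: YYYYYYYYYYYYYYYB
Step 6: YYYYYYYYYYYYYYYYYYB

Answer: YYYYYYYYYYYYYYYYYYB


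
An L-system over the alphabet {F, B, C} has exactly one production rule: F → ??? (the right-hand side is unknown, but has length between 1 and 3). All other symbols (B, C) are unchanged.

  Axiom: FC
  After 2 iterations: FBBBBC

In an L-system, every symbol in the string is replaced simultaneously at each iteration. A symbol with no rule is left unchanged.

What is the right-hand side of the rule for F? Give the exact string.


Answer: FBB

Derivation:
Trying F → FBB:
  Step 0: FC
  Step 1: FBBC
  Step 2: FBBBBC
Matches the given result.


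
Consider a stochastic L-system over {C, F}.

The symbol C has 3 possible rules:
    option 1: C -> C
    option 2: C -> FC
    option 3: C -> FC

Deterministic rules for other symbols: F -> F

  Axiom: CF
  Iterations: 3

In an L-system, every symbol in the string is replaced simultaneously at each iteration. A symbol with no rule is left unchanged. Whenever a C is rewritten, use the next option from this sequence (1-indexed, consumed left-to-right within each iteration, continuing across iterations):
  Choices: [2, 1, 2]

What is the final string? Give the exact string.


Answer: FFCF

Derivation:
Step 0: CF
Step 1: FCF  (used choices [2])
Step 2: FCF  (used choices [1])
Step 3: FFCF  (used choices [2])


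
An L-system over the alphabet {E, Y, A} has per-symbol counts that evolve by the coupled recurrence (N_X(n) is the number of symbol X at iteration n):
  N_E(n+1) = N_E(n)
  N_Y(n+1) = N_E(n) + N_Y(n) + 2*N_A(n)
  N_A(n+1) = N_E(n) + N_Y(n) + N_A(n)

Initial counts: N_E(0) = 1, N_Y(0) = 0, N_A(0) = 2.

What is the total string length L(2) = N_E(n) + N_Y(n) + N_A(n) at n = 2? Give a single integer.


Step 0: N_E=1, N_Y=0, N_A=2, L=3
Step 1: N_E=1, N_Y=5, N_A=3, L=9
Step 2: N_E=1, N_Y=12, N_A=9, L=22

Answer: 22


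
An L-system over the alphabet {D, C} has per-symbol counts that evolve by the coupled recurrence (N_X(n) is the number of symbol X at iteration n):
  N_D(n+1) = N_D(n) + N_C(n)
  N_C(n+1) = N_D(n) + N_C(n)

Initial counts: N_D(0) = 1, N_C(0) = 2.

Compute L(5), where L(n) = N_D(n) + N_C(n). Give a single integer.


Answer: 96

Derivation:
Step 0: N_D=1, N_C=2, L=3
Step 1: N_D=3, N_C=3, L=6
Step 2: N_D=6, N_C=6, L=12
Step 3: N_D=12, N_C=12, L=24
Step 4: N_D=24, N_C=24, L=48
Step 5: N_D=48, N_C=48, L=96


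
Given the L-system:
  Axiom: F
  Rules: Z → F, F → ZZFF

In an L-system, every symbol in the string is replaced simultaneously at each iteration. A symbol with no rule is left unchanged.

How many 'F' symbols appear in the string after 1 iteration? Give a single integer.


Step 0: F  (1 'F')
Step 1: ZZFF  (2 'F')

Answer: 2


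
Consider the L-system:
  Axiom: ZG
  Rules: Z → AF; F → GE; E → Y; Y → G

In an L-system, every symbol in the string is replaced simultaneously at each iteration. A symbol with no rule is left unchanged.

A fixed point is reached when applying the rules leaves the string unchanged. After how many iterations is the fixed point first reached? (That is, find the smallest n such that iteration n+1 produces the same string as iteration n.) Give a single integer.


Answer: 4

Derivation:
Step 0: ZG
Step 1: AFG
Step 2: AGEG
Step 3: AGYG
Step 4: AGGG
Step 5: AGGG  (unchanged — fixed point at step 4)


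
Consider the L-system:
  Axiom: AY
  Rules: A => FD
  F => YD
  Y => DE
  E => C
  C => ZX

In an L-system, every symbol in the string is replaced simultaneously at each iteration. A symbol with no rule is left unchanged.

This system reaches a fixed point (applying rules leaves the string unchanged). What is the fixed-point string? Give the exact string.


Answer: DZXDDDZX

Derivation:
Step 0: AY
Step 1: FDDE
Step 2: YDDDC
Step 3: DEDDDZX
Step 4: DCDDDZX
Step 5: DZXDDDZX
Step 6: DZXDDDZX  (unchanged — fixed point at step 5)


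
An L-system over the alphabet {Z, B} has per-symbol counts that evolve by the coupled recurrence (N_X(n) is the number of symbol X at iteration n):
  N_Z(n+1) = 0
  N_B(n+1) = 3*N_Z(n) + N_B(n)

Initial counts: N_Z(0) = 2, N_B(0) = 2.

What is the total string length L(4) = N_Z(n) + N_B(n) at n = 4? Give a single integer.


Step 0: N_Z=2, N_B=2, L=4
Step 1: N_Z=0, N_B=8, L=8
Step 2: N_Z=0, N_B=8, L=8
Step 3: N_Z=0, N_B=8, L=8
Step 4: N_Z=0, N_B=8, L=8

Answer: 8


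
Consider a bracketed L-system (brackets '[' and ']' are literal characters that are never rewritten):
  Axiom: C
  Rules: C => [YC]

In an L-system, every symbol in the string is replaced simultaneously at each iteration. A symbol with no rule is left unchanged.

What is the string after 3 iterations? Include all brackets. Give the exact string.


Step 0: C
Step 1: [YC]
Step 2: [Y[YC]]
Step 3: [Y[Y[YC]]]

Answer: [Y[Y[YC]]]


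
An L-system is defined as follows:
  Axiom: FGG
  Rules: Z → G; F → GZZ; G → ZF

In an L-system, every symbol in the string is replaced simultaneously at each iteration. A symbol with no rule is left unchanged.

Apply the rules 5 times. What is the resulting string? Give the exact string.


Answer: GGZZGGZZZFZFZFZFGGZFZFGGZFZFGGZFZFGGGGZZGGZZZFZFGGZFZFGGGGZZGGZZ

Derivation:
Step 0: FGG
Step 1: GZZZFZF
Step 2: ZFGGGGZZGGZZ
Step 3: GGZZZFZFZFZFGGZFZFGG
Step 4: ZFZFGGGGZZGGZZGGZZGGZZZFZFGGZZGGZZZFZF
Step 5: GGZZGGZZZFZFZFZFGGZFZFGGZFZFGGZFZFGGGGZZGGZZZFZFGGZFZFGGGGZZGGZZ


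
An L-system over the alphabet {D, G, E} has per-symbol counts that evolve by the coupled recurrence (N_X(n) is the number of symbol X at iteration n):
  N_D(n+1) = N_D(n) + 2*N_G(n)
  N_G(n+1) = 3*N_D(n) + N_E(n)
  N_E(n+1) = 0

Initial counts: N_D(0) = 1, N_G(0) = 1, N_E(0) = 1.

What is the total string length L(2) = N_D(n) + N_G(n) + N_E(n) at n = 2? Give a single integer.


Step 0: N_D=1, N_G=1, N_E=1, L=3
Step 1: N_D=3, N_G=4, N_E=0, L=7
Step 2: N_D=11, N_G=9, N_E=0, L=20

Answer: 20


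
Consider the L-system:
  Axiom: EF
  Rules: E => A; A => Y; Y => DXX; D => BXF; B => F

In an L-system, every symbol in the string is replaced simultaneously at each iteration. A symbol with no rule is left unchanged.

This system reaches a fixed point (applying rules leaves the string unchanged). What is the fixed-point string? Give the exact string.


Step 0: EF
Step 1: AF
Step 2: YF
Step 3: DXXF
Step 4: BXFXXF
Step 5: FXFXXF
Step 6: FXFXXF  (unchanged — fixed point at step 5)

Answer: FXFXXF


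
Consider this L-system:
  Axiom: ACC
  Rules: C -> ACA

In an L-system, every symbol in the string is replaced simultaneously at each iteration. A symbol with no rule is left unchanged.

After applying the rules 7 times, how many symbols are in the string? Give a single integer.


Answer: 31

Derivation:
Step 0: length = 3
Step 1: length = 7
Step 2: length = 11
Step 3: length = 15
Step 4: length = 19
Step 5: length = 23
Step 6: length = 27
Step 7: length = 31


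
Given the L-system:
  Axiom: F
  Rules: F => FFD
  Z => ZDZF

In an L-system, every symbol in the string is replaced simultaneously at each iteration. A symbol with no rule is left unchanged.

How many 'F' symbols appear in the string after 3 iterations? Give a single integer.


Step 0: F  (1 'F')
Step 1: FFD  (2 'F')
Step 2: FFDFFDD  (4 'F')
Step 3: FFDFFDDFFDFFDDD  (8 'F')

Answer: 8


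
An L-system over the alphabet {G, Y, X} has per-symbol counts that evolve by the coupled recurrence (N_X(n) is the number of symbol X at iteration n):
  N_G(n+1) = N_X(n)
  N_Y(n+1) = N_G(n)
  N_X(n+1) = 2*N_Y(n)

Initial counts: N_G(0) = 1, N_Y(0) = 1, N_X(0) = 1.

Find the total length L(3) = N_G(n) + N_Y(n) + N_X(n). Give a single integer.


Answer: 6

Derivation:
Step 0: N_G=1, N_Y=1, N_X=1, L=3
Step 1: N_G=1, N_Y=1, N_X=2, L=4
Step 2: N_G=2, N_Y=1, N_X=2, L=5
Step 3: N_G=2, N_Y=2, N_X=2, L=6
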